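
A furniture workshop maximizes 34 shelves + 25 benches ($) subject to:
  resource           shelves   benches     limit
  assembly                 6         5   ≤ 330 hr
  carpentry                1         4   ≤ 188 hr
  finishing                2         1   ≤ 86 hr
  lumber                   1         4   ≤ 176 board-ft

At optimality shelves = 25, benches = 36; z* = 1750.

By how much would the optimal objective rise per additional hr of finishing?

Binding: assembly and finishing. Non-binding: carpentry (19 unused), lumber (7 unused).
By complementary slackness, y = 0 for the non-binding constraints.
The binding rows give the dual system: 6·y_assembly + 2·y_finishing = 34 and 5·y_assembly + 1·y_finishing = 25.
Solving: y_assembly = 4, y_finishing = 5.
Shadow price of finishing = 5.

5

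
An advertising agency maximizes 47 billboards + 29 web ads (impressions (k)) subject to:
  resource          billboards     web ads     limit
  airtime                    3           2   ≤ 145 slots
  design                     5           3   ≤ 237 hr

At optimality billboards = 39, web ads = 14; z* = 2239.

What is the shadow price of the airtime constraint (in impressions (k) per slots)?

4

Check each constraint at x*: airtime 145/145 (tight); design 237/237 (tight).
From A_Bᵀ y = c: 3·y_airtime + 5·y_design = 47; 2·y_airtime + 3·y_design = 29.
This yields shadow prices y_airtime = 4, y_design = 7.
Shadow price of airtime = 4.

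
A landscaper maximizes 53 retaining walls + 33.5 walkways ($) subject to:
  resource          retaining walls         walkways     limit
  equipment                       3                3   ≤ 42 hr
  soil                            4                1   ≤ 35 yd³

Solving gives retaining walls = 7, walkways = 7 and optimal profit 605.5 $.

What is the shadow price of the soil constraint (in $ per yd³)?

6.5

Both equipment and soil are binding at x*.
The binding rows give the dual system: 3·y_equipment + 4·y_soil = 53 and 3·y_equipment + 1·y_soil = 33.5.
→ y_equipment = 9 and y_soil = 6.5.
Shadow price of soil = 6.5.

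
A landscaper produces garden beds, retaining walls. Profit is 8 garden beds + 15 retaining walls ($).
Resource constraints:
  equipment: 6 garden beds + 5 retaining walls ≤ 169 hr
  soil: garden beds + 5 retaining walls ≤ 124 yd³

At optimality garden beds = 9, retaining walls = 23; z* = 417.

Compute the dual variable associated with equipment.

1

At the optimum: equipment uses 169 of 169 (binding); soil uses 124 of 124 (binding).
From A_Bᵀ y = c: 6·y_equipment + 1·y_soil = 8; 5·y_equipment + 5·y_soil = 15.
This yields shadow prices y_equipment = 1, y_soil = 2.
Shadow price of equipment = 1.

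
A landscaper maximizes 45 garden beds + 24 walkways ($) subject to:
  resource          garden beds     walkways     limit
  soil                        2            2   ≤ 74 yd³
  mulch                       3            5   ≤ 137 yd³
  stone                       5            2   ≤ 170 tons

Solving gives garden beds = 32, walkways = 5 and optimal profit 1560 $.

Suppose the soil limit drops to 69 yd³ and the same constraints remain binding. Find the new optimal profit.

1535

Check each constraint at x*: soil 74/74 (tight); mulch 121/137 (slack 16); stone 170/170 (tight).
Slack constraints have shadow price 0 (complementary slackness).
From A_Bᵀ y = c: 2·y_soil + 5·y_stone = 45; 2·y_soil + 2·y_stone = 24.
→ y_soil = 5 and y_stone = 7.
Δz = y_soil·Δb = 5 × (-5) = -25, so new z* = 1560 − 25 = 1535.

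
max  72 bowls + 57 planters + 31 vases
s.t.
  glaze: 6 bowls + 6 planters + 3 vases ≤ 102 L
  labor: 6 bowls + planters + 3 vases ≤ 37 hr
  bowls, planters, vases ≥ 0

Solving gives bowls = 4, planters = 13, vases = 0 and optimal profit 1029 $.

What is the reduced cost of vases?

-5

Check each constraint at x*: glaze 102/102 (tight); labor 37/37 (tight).
From A_Bᵀ y = c: 6·y_glaze + 6·y_labor = 72; 6·y_glaze + 1·y_labor = 57.
This yields shadow prices y_glaze = 9, y_labor = 3.
Reduced cost of vases: c₃ − yᵀa₃ = 31 − (9·3 + 3·3) = 31 − 36 = -5.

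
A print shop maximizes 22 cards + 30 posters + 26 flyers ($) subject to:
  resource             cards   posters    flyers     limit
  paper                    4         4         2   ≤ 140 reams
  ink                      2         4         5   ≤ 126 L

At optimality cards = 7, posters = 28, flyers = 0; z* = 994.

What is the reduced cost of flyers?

-1

Both paper and ink are binding at x*.
From A_Bᵀ y = c: 4·y_paper + 2·y_ink = 22; 4·y_paper + 4·y_ink = 30.
Solving: y_paper = 3.5, y_ink = 4.
Reduced cost of flyers: c₃ − yᵀa₃ = 26 − (3.5·2 + 4·5) = 26 − 27 = -1.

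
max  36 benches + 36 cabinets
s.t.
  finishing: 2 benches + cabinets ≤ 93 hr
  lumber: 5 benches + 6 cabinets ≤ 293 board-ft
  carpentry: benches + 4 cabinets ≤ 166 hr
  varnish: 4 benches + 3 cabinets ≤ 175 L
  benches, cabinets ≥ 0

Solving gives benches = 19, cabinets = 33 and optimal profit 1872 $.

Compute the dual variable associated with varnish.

4

Check each constraint at x*: finishing 71/93 (slack 22); lumber 293/293 (tight); carpentry 151/166 (slack 15); varnish 175/175 (tight).
By complementary slackness, y = 0 for the non-binding constraints.
From A_Bᵀ y = c: 5·y_lumber + 4·y_varnish = 36; 6·y_lumber + 3·y_varnish = 36.
→ y_lumber = 4 and y_varnish = 4.
Shadow price of varnish = 4.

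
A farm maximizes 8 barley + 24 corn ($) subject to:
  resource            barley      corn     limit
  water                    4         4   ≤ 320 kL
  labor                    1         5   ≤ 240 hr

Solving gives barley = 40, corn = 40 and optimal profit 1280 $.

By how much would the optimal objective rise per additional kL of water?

1

Check each constraint at x*: water 320/320 (tight); labor 240/240 (tight).
From A_Bᵀ y = c: 4·y_water + 1·y_labor = 8; 4·y_water + 5·y_labor = 24.
This yields shadow prices y_water = 1, y_labor = 4.
Shadow price of water = 1.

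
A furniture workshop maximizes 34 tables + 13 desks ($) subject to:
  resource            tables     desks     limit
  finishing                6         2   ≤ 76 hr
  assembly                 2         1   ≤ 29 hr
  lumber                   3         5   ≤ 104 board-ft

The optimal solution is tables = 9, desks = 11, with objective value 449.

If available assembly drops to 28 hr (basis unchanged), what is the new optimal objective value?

444

Check each constraint at x*: finishing 76/76 (tight); assembly 29/29 (tight); lumber 82/104 (slack 22).
Slack constraints have shadow price 0 (complementary slackness).
The binding rows give the dual system: 6·y_finishing + 2·y_assembly = 34 and 2·y_finishing + 1·y_assembly = 13.
Solving: y_finishing = 4, y_assembly = 5.
Δz = y_assembly·Δb = 5 × (-1) = -5, so new z* = 449 − 5 = 444.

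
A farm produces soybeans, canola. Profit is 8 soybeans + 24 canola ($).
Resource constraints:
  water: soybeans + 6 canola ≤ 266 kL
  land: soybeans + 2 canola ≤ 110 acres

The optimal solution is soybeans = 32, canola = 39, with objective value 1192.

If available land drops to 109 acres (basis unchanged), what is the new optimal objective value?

Check each constraint at x*: water 266/266 (tight); land 110/110 (tight).
From A_Bᵀ y = c: 1·y_water + 1·y_land = 8; 6·y_water + 2·y_land = 24.
→ y_water = 2 and y_land = 6.
Δz = y_land·Δb = 6 × (-1) = -6, so new z* = 1192 − 6 = 1186.

1186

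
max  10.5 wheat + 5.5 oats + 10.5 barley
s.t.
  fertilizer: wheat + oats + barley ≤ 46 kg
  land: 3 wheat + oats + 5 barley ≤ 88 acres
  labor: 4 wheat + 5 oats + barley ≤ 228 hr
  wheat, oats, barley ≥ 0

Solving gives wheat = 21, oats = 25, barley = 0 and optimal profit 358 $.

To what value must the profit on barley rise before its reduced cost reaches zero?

15.5

Binding: fertilizer and land. Non-binding: labor (19 unused).
By complementary slackness, y = 0 for the non-binding constraint.
From A_Bᵀ y = c: 1·y_fertilizer + 3·y_land = 10.5; 1·y_fertilizer + 1·y_land = 5.5.
Solving: y_fertilizer = 3, y_land = 2.5.
barley enters the basis when its profit ≥ yᵀa₃ = 3·1 + 2.5·5 = 15.5.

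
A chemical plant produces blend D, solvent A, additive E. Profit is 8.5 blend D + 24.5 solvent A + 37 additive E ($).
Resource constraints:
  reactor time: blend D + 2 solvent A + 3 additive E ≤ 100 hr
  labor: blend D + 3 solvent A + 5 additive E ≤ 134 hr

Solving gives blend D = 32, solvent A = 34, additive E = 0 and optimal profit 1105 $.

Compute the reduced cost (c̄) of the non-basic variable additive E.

At the optimum: reactor time uses 100 of 100 (binding); labor uses 134 of 134 (binding).
Dual feasibility on the basic columns requires 1·y_reactor time + 1·y_labor = 8.5, 2·y_reactor time + 3·y_labor = 24.5.
This yields shadow prices y_reactor time = 1, y_labor = 7.5.
Reduced cost of additive E: c₃ − yᵀa₃ = 37 − (1·3 + 7.5·5) = 37 − 40.5 = -3.5.

-3.5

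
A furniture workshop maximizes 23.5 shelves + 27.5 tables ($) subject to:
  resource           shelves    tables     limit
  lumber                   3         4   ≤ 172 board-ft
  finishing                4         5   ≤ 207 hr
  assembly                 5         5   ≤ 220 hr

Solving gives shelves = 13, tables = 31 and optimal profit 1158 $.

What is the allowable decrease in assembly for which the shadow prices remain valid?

13

Binding constraints: finishing, assembly. The basis is B = [[4,5],[5,5]] with det -5.
Per unit decrease in assembly, x* moves by d = (-1, 0.8).
The basis stays optimal until shelves reaches 0; allowable decrease = 13 hr.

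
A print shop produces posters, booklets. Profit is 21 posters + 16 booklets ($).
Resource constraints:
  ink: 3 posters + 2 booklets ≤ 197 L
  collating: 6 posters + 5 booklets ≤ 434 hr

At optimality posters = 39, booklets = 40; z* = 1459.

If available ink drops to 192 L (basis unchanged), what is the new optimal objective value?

1444

Check each constraint at x*: ink 197/197 (tight); collating 434/434 (tight).
Dual feasibility on the basic columns requires 3·y_ink + 6·y_collating = 21, 2·y_ink + 5·y_collating = 16.
This yields shadow prices y_ink = 3, y_collating = 2.
Δz = y_ink·Δb = 3 × (-5) = -15, so new z* = 1459 − 15 = 1444.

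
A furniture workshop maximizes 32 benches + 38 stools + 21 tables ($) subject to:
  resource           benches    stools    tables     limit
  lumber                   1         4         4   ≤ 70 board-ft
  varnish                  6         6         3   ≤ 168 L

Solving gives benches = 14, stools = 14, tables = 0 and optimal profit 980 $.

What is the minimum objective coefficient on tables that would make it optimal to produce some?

23

Check each constraint at x*: lumber 70/70 (tight); varnish 168/168 (tight).
The binding rows give the dual system: 1·y_lumber + 6·y_varnish = 32 and 4·y_lumber + 6·y_varnish = 38.
→ y_lumber = 2 and y_varnish = 5.
tables enters the basis when its profit ≥ yᵀa₃ = 2·4 + 5·3 = 23.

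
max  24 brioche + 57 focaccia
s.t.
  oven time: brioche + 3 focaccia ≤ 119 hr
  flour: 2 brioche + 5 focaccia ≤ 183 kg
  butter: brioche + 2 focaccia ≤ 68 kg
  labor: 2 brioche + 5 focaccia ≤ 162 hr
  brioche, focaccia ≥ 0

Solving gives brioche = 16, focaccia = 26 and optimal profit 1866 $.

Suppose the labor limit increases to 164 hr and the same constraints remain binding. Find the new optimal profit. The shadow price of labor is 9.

Δb = 2, so new z* = 1866 + (9)·(2) = 1866 + 18 = 1884.

1884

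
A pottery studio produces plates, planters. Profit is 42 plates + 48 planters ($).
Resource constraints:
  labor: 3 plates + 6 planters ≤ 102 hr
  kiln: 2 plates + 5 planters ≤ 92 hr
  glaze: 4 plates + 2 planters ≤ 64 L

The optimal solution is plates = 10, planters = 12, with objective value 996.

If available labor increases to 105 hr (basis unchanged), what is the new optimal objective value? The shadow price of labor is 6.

Δb = 3, so new z* = 996 + (6)·(3) = 996 + 18 = 1014.

1014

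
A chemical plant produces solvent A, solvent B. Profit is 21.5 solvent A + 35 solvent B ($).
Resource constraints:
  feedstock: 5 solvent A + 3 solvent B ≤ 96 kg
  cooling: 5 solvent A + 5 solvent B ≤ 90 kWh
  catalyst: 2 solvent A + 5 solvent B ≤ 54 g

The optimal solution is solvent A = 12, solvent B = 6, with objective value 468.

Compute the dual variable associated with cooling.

2.5

Binding: cooling and catalyst. Non-binding: feedstock (18 unused).
Slack constraints have shadow price 0 (complementary slackness).
From A_Bᵀ y = c: 5·y_cooling + 2·y_catalyst = 21.5; 5·y_cooling + 5·y_catalyst = 35.
This yields shadow prices y_cooling = 2.5, y_catalyst = 4.5.
Shadow price of cooling = 2.5.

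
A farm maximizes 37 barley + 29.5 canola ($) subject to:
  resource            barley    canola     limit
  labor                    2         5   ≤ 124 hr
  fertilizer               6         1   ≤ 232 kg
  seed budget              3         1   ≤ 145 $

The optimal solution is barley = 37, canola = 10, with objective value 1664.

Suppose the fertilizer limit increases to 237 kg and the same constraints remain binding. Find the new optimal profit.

1686.5

Binding: labor and fertilizer. Non-binding: seed budget (24 unused).
Slack constraints have shadow price 0 (complementary slackness).
The binding rows give the dual system: 2·y_labor + 6·y_fertilizer = 37 and 5·y_labor + 1·y_fertilizer = 29.5.
→ y_labor = 5 and y_fertilizer = 4.5.
Δz = y_fertilizer·Δb = 4.5 × (5) = 22.5, so new z* = 1664 + 22.5 = 1686.5.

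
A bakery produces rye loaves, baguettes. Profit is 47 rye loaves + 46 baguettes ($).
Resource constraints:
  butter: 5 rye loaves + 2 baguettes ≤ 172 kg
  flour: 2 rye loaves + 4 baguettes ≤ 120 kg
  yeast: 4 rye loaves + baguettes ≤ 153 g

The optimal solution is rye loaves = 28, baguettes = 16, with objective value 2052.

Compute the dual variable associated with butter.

6

Check each constraint at x*: butter 172/172 (tight); flour 120/120 (tight); yeast 128/153 (slack 25).
Since yeast is not tight, its dual is 0.
The binding rows give the dual system: 5·y_butter + 2·y_flour = 47 and 2·y_butter + 4·y_flour = 46.
This yields shadow prices y_butter = 6, y_flour = 8.5.
Shadow price of butter = 6.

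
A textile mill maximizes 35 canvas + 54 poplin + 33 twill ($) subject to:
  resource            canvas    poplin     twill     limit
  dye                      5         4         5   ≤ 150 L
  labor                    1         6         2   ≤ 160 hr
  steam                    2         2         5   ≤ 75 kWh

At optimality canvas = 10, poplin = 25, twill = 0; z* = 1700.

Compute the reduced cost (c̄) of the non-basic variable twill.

Check each constraint at x*: dye 150/150 (tight); labor 160/160 (tight); steam 70/75 (slack 5).
Slack constraints have shadow price 0 (complementary slackness).
Dual feasibility on the basic columns requires 5·y_dye + 1·y_labor = 35, 4·y_dye + 6·y_labor = 54.
Solving: y_dye = 6, y_labor = 5.
Reduced cost of twill: c₃ − yᵀa₃ = 33 − (6·5 + 5·2) = 33 − 40 = -7.

-7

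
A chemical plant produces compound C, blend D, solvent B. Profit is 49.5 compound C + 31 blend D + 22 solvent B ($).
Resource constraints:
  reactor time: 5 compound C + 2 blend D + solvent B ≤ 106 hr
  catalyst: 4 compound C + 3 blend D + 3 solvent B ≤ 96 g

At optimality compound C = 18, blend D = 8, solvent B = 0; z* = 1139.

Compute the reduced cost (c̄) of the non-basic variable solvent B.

Both reactor time and catalyst are binding at x*.
From A_Bᵀ y = c: 5·y_reactor time + 4·y_catalyst = 49.5; 2·y_reactor time + 3·y_catalyst = 31.
Solving: y_reactor time = 3.5, y_catalyst = 8.
Reduced cost of solvent B: c₃ − yᵀa₃ = 22 − (3.5·1 + 8·3) = 22 − 27.5 = -5.5.

-5.5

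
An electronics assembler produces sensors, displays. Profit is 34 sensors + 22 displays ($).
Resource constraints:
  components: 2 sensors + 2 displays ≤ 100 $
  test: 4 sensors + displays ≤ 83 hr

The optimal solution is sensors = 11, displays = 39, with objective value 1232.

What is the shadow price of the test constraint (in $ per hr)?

At the optimum: components uses 100 of 100 (binding); test uses 83 of 83 (binding).
From A_Bᵀ y = c: 2·y_components + 4·y_test = 34; 2·y_components + 1·y_test = 22.
This yields shadow prices y_components = 9, y_test = 4.
Shadow price of test = 4.

4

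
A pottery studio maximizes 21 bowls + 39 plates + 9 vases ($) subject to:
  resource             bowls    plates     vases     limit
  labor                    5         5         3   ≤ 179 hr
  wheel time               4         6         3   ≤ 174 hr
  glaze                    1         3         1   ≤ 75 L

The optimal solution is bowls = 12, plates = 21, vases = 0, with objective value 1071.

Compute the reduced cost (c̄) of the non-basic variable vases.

At the optimum: labor uses 165 of 179 (slack = 14); wheel time uses 174 of 174 (binding); glaze uses 75 of 75 (binding).
Slack constraints have shadow price 0 (complementary slackness).
From A_Bᵀ y = c: 4·y_wheel time + 1·y_glaze = 21; 6·y_wheel time + 3·y_glaze = 39.
This yields shadow prices y_wheel time = 4, y_glaze = 5.
Reduced cost of vases: c₃ − yᵀa₃ = 9 − (4·3 + 5·1) = 9 − 17 = -8.

-8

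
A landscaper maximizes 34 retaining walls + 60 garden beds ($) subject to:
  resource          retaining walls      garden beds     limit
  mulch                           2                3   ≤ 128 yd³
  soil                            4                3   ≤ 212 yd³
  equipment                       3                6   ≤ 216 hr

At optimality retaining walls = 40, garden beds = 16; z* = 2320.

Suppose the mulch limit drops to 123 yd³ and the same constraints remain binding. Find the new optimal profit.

Check each constraint at x*: mulch 128/128 (tight); soil 208/212 (slack 4); equipment 216/216 (tight).
Since soil is not tight, its dual is 0.
The binding rows give the dual system: 2·y_mulch + 3·y_equipment = 34 and 3·y_mulch + 6·y_equipment = 60.
Solving: y_mulch = 8, y_equipment = 6.
Δz = y_mulch·Δb = 8 × (-5) = -40, so new z* = 2320 − 40 = 2280.

2280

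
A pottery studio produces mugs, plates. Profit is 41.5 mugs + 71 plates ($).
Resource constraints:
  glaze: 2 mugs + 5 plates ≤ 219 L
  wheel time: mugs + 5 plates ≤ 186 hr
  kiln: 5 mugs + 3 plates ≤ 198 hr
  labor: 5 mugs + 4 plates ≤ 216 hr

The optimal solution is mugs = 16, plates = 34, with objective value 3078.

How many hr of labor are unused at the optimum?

labor used = 5·16 + 4·34 = 216; slack = 216 − 216 = 0.

0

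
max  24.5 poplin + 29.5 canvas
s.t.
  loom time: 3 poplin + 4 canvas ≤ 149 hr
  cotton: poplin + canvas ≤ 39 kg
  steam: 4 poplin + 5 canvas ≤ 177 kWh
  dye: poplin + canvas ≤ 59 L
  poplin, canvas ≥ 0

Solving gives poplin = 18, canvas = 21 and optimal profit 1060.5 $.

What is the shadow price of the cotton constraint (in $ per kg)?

4.5

Binding: cotton and steam. Non-binding: loom time (11 unused), dye (20 unused).
Since loom time, dye are not tight, their duals are 0.
Dual feasibility on the basic columns requires 1·y_cotton + 4·y_steam = 24.5, 1·y_cotton + 5·y_steam = 29.5.
→ y_cotton = 4.5 and y_steam = 5.
Shadow price of cotton = 4.5.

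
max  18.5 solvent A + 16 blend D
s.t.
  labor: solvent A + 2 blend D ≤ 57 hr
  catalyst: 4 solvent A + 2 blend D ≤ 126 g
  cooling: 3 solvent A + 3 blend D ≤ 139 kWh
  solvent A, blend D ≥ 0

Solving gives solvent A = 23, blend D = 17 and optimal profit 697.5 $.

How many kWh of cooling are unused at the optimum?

19

cooling used = 3·23 + 3·17 = 120; slack = 139 − 120 = 19.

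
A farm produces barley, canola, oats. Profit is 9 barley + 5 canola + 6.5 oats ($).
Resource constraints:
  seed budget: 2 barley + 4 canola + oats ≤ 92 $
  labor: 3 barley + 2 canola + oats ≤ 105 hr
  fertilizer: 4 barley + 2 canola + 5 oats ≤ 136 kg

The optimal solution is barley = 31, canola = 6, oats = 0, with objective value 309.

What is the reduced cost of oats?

Check each constraint at x*: seed budget 86/92 (slack 6); labor 105/105 (tight); fertilizer 136/136 (tight).
By complementary slackness, y = 0 for the non-binding constraint.
From A_Bᵀ y = c: 3·y_labor + 4·y_fertilizer = 9; 2·y_labor + 2·y_fertilizer = 5.
This yields shadow prices y_labor = 1, y_fertilizer = 1.5.
Reduced cost of oats: c₃ − yᵀa₃ = 6.5 − (1·1 + 1.5·5) = 6.5 − 8.5 = -2.

-2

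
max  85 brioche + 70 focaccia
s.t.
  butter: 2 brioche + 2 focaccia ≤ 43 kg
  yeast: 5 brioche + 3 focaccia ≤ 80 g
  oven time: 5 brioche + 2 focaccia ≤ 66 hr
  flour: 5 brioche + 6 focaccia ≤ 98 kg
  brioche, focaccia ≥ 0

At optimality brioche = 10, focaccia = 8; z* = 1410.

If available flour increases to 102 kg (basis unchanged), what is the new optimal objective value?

Check each constraint at x*: butter 36/43 (slack 7); yeast 74/80 (slack 6); oven time 66/66 (tight); flour 98/98 (tight).
Slack constraints have shadow price 0 (complementary slackness).
From A_Bᵀ y = c: 5·y_oven time + 5·y_flour = 85; 2·y_oven time + 6·y_flour = 70.
This yields shadow prices y_oven time = 8, y_flour = 9.
Δz = y_flour·Δb = 9 × (4) = 36, so new z* = 1410 + 36 = 1446.

1446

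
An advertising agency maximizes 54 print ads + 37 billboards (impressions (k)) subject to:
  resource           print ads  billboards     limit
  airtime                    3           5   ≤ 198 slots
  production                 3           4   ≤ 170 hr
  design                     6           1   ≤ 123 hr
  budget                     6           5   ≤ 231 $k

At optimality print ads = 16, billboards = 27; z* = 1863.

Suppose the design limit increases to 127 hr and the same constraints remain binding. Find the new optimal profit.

Binding: design and budget. Non-binding: airtime (15 unused), production (14 unused).
Slack constraints have shadow price 0 (complementary slackness).
From A_Bᵀ y = c: 6·y_design + 6·y_budget = 54; 1·y_design + 5·y_budget = 37.
→ y_design = 2 and y_budget = 7.
Δz = y_design·Δb = 2 × (4) = 8, so new z* = 1863 + 8 = 1871.

1871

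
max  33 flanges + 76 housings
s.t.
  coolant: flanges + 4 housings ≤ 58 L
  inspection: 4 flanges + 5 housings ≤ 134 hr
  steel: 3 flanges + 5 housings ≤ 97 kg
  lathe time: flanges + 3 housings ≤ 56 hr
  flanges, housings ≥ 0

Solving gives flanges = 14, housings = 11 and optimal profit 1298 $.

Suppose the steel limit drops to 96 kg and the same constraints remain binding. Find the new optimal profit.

1290

At the optimum: coolant uses 58 of 58 (binding); inspection uses 111 of 134 (slack = 23); steel uses 97 of 97 (binding); lathe time uses 47 of 56 (slack = 9).
Since inspection, lathe time are not tight, their duals are 0.
From A_Bᵀ y = c: 1·y_coolant + 3·y_steel = 33; 4·y_coolant + 5·y_steel = 76.
→ y_coolant = 9 and y_steel = 8.
Δz = y_steel·Δb = 8 × (-1) = -8, so new z* = 1298 − 8 = 1290.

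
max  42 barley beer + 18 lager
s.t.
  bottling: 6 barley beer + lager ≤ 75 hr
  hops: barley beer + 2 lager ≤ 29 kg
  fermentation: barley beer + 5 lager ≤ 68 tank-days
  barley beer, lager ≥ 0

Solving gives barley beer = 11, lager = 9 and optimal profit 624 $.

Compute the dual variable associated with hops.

Check each constraint at x*: bottling 75/75 (tight); hops 29/29 (tight); fermentation 56/68 (slack 12).
Since fermentation is not tight, its dual is 0.
Dual feasibility on the basic columns requires 6·y_bottling + 1·y_hops = 42, 1·y_bottling + 2·y_hops = 18.
Solving: y_bottling = 6, y_hops = 6.
Shadow price of hops = 6.

6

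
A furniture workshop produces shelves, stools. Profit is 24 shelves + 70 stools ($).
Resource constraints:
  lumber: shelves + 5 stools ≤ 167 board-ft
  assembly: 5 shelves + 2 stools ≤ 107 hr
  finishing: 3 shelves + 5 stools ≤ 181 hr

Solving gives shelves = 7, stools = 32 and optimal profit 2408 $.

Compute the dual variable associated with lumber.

9

Check each constraint at x*: lumber 167/167 (tight); assembly 99/107 (slack 8); finishing 181/181 (tight).
Slack constraints have shadow price 0 (complementary slackness).
Dual feasibility on the basic columns requires 1·y_lumber + 3·y_finishing = 24, 5·y_lumber + 5·y_finishing = 70.
Solving: y_lumber = 9, y_finishing = 5.
Shadow price of lumber = 9.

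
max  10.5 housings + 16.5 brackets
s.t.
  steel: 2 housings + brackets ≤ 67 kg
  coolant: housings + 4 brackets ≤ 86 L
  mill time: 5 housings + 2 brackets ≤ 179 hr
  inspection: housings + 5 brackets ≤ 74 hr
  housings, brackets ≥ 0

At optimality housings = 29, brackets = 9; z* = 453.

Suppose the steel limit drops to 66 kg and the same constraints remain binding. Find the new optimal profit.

At the optimum: steel uses 67 of 67 (binding); coolant uses 65 of 86 (slack = 21); mill time uses 163 of 179 (slack = 16); inspection uses 74 of 74 (binding).
By complementary slackness, y = 0 for the non-binding constraints.
Dual feasibility on the basic columns requires 2·y_steel + 1·y_inspection = 10.5, 1·y_steel + 5·y_inspection = 16.5.
Solving: y_steel = 4, y_inspection = 2.5.
Δz = y_steel·Δb = 4 × (-1) = -4, so new z* = 453 − 4 = 449.

449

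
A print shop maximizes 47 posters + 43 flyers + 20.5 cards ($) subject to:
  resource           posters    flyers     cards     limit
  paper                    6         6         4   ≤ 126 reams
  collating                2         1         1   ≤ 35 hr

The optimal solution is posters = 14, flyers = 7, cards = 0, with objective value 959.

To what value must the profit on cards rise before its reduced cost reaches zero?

Both paper and collating are binding at x*.
The binding rows give the dual system: 6·y_paper + 2·y_collating = 47 and 6·y_paper + 1·y_collating = 43.
Solving: y_paper = 6.5, y_collating = 4.
cards enters the basis when its profit ≥ yᵀa₃ = 6.5·4 + 4·1 = 30.

30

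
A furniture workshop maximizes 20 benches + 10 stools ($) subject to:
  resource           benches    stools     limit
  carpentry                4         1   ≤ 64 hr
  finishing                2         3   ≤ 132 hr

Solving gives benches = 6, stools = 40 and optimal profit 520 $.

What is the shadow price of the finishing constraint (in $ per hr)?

At the optimum: carpentry uses 64 of 64 (binding); finishing uses 132 of 132 (binding).
The binding rows give the dual system: 4·y_carpentry + 2·y_finishing = 20 and 1·y_carpentry + 3·y_finishing = 10.
This yields shadow prices y_carpentry = 4, y_finishing = 2.
Shadow price of finishing = 2.

2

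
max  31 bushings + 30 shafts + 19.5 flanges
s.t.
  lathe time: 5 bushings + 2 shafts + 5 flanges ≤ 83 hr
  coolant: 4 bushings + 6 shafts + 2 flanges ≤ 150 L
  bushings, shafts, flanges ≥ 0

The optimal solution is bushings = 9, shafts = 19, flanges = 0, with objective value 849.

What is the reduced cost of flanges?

-3.5

Check each constraint at x*: lathe time 83/83 (tight); coolant 150/150 (tight).
Dual feasibility on the basic columns requires 5·y_lathe time + 4·y_coolant = 31, 2·y_lathe time + 6·y_coolant = 30.
This yields shadow prices y_lathe time = 3, y_coolant = 4.
Reduced cost of flanges: c₃ − yᵀa₃ = 19.5 − (3·5 + 4·2) = 19.5 − 23 = -3.5.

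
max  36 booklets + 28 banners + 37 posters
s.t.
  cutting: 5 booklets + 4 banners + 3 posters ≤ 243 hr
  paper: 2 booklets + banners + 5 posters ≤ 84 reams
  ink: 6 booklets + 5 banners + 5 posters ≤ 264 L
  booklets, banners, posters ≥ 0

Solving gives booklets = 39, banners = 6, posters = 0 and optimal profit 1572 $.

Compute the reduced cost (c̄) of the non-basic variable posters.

Check each constraint at x*: cutting 219/243 (slack 24); paper 84/84 (tight); ink 264/264 (tight).
Slack constraints have shadow price 0 (complementary slackness).
Dual feasibility on the basic columns requires 2·y_paper + 6·y_ink = 36, 1·y_paper + 5·y_ink = 28.
Solving: y_paper = 3, y_ink = 5.
Reduced cost of posters: c₃ − yᵀa₃ = 37 − (3·5 + 5·5) = 37 − 40 = -3.

-3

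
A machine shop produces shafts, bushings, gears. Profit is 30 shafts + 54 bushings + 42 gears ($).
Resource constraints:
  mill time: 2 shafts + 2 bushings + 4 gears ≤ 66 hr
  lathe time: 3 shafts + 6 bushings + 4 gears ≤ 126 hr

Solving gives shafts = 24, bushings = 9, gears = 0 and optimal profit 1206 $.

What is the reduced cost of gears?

Check each constraint at x*: mill time 66/66 (tight); lathe time 126/126 (tight).
Dual feasibility on the basic columns requires 2·y_mill time + 3·y_lathe time = 30, 2·y_mill time + 6·y_lathe time = 54.
Solving: y_mill time = 3, y_lathe time = 8.
Reduced cost of gears: c₃ − yᵀa₃ = 42 − (3·4 + 8·4) = 42 − 44 = -2.

-2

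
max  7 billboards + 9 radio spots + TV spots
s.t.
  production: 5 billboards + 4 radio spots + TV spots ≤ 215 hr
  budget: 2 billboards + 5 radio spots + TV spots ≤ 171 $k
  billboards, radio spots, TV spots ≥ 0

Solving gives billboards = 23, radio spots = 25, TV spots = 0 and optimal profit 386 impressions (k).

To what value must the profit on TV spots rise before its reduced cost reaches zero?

Check each constraint at x*: production 215/215 (tight); budget 171/171 (tight).
From A_Bᵀ y = c: 5·y_production + 2·y_budget = 7; 4·y_production + 5·y_budget = 9.
Solving: y_production = 1, y_budget = 1.
TV spots enters the basis when its profit ≥ yᵀa₃ = 1·1 + 1·1 = 2.

2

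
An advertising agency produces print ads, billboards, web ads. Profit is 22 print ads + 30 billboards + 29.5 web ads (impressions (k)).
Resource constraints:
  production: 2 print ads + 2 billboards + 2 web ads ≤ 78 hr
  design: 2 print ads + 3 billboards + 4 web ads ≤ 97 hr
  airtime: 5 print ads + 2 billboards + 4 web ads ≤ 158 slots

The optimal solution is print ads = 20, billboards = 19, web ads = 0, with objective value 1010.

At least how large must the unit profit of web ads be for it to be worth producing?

At the optimum: production uses 78 of 78 (binding); design uses 97 of 97 (binding); airtime uses 138 of 158 (slack = 20).
By complementary slackness, y = 0 for the non-binding constraint.
The binding rows give the dual system: 2·y_production + 2·y_design = 22 and 2·y_production + 3·y_design = 30.
This yields shadow prices y_production = 3, y_design = 8.
web ads enters the basis when its profit ≥ yᵀa₃ = 3·2 + 8·4 = 38.

38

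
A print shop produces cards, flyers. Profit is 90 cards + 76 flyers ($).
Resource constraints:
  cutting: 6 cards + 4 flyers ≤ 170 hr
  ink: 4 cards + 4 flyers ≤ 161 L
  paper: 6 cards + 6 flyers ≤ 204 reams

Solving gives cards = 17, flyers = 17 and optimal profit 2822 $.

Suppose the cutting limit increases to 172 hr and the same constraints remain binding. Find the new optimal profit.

Check each constraint at x*: cutting 170/170 (tight); ink 136/161 (slack 25); paper 204/204 (tight).
Slack constraints have shadow price 0 (complementary slackness).
From A_Bᵀ y = c: 6·y_cutting + 6·y_paper = 90; 4·y_cutting + 6·y_paper = 76.
→ y_cutting = 7 and y_paper = 8.
Δz = y_cutting·Δb = 7 × (2) = 14, so new z* = 2822 + 14 = 2836.

2836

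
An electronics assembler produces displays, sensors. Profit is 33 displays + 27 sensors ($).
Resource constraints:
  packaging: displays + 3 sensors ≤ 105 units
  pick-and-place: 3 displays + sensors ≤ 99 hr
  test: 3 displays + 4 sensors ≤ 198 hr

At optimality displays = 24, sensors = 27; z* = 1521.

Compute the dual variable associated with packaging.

Check each constraint at x*: packaging 105/105 (tight); pick-and-place 99/99 (tight); test 180/198 (slack 18).
By complementary slackness, y = 0 for the non-binding constraint.
From A_Bᵀ y = c: 1·y_packaging + 3·y_pick-and-place = 33; 3·y_packaging + 1·y_pick-and-place = 27.
This yields shadow prices y_packaging = 6, y_pick-and-place = 9.
Shadow price of packaging = 6.

6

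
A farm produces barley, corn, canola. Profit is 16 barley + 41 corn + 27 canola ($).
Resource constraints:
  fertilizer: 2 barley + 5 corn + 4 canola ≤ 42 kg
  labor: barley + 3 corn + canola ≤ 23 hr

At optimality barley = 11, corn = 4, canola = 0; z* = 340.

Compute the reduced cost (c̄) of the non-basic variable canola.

At the optimum: fertilizer uses 42 of 42 (binding); labor uses 23 of 23 (binding).
From A_Bᵀ y = c: 2·y_fertilizer + 1·y_labor = 16; 5·y_fertilizer + 3·y_labor = 41.
→ y_fertilizer = 7 and y_labor = 2.
Reduced cost of canola: c₃ − yᵀa₃ = 27 − (7·4 + 2·1) = 27 − 30 = -3.

-3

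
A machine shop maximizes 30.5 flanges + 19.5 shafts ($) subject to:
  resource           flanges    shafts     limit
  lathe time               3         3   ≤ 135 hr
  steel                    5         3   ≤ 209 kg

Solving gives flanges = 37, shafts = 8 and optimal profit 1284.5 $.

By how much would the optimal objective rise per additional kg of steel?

5.5

Both lathe time and steel are binding at x*.
Dual feasibility on the basic columns requires 3·y_lathe time + 5·y_steel = 30.5, 3·y_lathe time + 3·y_steel = 19.5.
→ y_lathe time = 1 and y_steel = 5.5.
Shadow price of steel = 5.5.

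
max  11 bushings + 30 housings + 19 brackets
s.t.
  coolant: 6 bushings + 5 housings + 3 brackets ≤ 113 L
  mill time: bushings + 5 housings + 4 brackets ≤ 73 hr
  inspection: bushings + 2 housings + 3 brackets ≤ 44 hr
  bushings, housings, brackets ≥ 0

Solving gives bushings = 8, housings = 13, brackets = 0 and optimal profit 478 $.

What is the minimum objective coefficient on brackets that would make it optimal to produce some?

23

At the optimum: coolant uses 113 of 113 (binding); mill time uses 73 of 73 (binding); inspection uses 34 of 44 (slack = 10).
Since inspection is not tight, its dual is 0.
Dual feasibility on the basic columns requires 6·y_coolant + 1·y_mill time = 11, 5·y_coolant + 5·y_mill time = 30.
Solving: y_coolant = 1, y_mill time = 5.
brackets enters the basis when its profit ≥ yᵀa₃ = 1·3 + 5·4 = 23.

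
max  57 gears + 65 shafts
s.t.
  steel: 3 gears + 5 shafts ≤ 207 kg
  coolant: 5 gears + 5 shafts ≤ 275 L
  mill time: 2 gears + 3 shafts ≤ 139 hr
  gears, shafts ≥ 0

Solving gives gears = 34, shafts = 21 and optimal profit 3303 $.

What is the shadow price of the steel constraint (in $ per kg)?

Binding: steel and coolant. Non-binding: mill time (8 unused).
Slack constraints have shadow price 0 (complementary slackness).
From A_Bᵀ y = c: 3·y_steel + 5·y_coolant = 57; 5·y_steel + 5·y_coolant = 65.
This yields shadow prices y_steel = 4, y_coolant = 9.
Shadow price of steel = 4.

4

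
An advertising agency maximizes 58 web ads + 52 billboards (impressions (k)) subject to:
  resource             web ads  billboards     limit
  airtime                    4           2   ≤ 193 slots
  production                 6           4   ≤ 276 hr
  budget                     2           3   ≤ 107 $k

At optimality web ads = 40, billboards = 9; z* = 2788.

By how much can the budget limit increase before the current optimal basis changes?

100

Binding constraints: production, budget. The basis is B = [[6,4],[2,3]] with det 10.
Per unit increase in budget, x* moves by d = (-0.4, 0.6).
The basis stays optimal until web ads reaches 0; allowable increase = 100 $k.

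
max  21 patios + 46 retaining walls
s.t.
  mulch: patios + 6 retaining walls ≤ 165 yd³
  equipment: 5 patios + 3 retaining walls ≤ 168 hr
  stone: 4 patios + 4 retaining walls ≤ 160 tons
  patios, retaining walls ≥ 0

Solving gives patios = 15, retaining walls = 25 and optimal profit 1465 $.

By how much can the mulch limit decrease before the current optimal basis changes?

45

Binding constraints: mulch, stone. The basis is B = [[1,6],[4,4]] with det -20.
Per unit decrease in mulch, x* moves by d = (0.2, -0.2).
The basis stays optimal until equipment becomes binding; allowable decrease = 45 yd³.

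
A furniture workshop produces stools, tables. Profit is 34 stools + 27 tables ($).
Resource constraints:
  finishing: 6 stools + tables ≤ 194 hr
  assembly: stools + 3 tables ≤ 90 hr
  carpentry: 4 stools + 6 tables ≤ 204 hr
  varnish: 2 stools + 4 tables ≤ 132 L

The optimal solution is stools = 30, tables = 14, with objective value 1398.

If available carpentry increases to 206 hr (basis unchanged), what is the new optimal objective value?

At the optimum: finishing uses 194 of 194 (binding); assembly uses 72 of 90 (slack = 18); carpentry uses 204 of 204 (binding); varnish uses 116 of 132 (slack = 16).
By complementary slackness, y = 0 for the non-binding constraints.
The binding rows give the dual system: 6·y_finishing + 4·y_carpentry = 34 and 1·y_finishing + 6·y_carpentry = 27.
Solving: y_finishing = 3, y_carpentry = 4.
Δz = y_carpentry·Δb = 4 × (2) = 8, so new z* = 1398 + 8 = 1406.

1406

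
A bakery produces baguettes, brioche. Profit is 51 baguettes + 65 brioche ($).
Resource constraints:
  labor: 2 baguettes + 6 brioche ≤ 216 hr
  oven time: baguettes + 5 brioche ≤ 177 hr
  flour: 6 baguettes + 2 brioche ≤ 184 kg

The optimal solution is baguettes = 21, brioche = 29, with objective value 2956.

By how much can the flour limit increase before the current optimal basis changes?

464

Binding constraints: labor, flour. The basis is B = [[2,6],[6,2]] with det -32.
Per unit increase in flour, x* moves by d = (0.1875, -0.0625).
The basis stays optimal until brioche reaches 0; allowable increase = 464 kg.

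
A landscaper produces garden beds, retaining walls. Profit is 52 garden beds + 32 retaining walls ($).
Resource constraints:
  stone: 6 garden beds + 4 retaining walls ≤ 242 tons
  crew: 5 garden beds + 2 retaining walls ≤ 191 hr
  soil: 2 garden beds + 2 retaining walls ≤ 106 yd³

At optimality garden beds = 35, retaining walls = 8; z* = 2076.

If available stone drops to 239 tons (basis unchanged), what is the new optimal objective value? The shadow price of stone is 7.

2055

Δb = -3, so new z* = 2076 + (7)·(-3) = 2076 − 21 = 2055.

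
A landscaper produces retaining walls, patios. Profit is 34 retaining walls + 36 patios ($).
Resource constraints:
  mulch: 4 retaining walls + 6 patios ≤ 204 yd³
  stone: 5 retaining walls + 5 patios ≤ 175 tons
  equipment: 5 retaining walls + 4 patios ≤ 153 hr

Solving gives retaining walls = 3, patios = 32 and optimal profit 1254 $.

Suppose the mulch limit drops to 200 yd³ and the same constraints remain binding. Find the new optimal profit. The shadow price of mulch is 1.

1250

Δb = -4, so new z* = 1254 + (1)·(-4) = 1254 − 4 = 1250.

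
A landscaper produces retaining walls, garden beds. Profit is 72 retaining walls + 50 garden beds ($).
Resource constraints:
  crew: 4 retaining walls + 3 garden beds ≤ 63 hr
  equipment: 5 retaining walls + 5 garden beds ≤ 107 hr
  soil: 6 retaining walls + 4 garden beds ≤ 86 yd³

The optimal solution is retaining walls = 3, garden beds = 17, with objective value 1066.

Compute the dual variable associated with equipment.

Binding: crew and soil. Non-binding: equipment (7 unused).
By complementary slackness, y = 0 for the non-binding constraint.
Dual feasibility on the basic columns requires 4·y_crew + 6·y_soil = 72, 3·y_crew + 4·y_soil = 50.
Solving: y_crew = 6, y_soil = 8.
Shadow price of equipment = 0.

0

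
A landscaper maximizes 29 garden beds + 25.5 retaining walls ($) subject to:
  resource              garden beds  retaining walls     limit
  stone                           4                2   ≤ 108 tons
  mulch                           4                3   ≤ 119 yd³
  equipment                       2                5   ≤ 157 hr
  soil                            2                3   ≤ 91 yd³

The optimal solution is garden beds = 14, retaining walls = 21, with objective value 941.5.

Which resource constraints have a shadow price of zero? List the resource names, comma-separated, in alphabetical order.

stone: 98/108 (slack 10)
mulch: 119/119 (binding)
equipment: 133/157 (slack 24)
soil: 91/91 (binding)
By complementary slackness, a constraint with positive slack has shadow price 0 → equipment, stone.

equipment, stone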